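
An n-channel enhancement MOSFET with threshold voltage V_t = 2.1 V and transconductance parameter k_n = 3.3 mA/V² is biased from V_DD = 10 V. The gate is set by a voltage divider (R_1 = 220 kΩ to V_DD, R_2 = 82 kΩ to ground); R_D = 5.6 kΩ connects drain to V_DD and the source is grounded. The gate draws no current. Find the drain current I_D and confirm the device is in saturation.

V_G = V_DD·R_2/(R_1+R_2) = 10×82/302 = 2.72 V. With the source grounded, V_GS = V_G = 2.72 V.
Assume saturation: I_D = (k_n/2)(V_GS − V_t)² = (3.3/2)×(2.72 − 2.1)² = 1.65×0.615² = 0.625 mA.
V_DS = V_DD − I_D·R_D = 10 − 0.625×5.6 = 6.5 V.
Saturation requires V_DS ≥ V_GS − V_t = 0.615 V; 6.5 ≥ 0.615 ✓.

I_D ≈ 0.62 mA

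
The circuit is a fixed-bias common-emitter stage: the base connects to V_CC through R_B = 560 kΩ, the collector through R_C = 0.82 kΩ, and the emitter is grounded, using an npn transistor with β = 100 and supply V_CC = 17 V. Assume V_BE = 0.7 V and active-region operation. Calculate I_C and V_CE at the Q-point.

I_C ≈ 2.9 mA, V_CE ≈ 15 V

Base loop: V_CC = I_B·R_B + V_BE, so I_B = (17 − 0.7)/560 kΩ = 0.0291 mA.
In the active region I_C = β·I_B = 100 × 0.0291 = 2.91 mA.
Collector loop: V_CE = V_CC − I_C·R_C = 17 − 2.91×0.82 = 14.6 V.
Since V_CE = 14.6 V > V_CE(sat) ≈ 0.2 V, the transistor is in the active region as assumed.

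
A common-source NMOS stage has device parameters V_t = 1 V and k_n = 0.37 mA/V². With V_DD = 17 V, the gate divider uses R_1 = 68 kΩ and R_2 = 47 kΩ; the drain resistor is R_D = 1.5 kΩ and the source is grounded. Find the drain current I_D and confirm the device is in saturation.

I_D ≈ 6.5 mA

V_G = V_DD·R_2/(R_1+R_2) = 17×47/115 = 6.95 V. With the source grounded, V_GS = V_G = 6.95 V.
Assume saturation: I_D = (k_n/2)(V_GS − V_t)² = (0.37/2)×(6.95 − 1)² = 0.185×5.95² = 6.54 mA.
V_DS = V_DD − I_D·R_D = 17 − 6.54×1.5 = 7.18 V.
Saturation requires V_DS ≥ V_GS − V_t = 5.95 V; 7.18 ≥ 5.95 ✓.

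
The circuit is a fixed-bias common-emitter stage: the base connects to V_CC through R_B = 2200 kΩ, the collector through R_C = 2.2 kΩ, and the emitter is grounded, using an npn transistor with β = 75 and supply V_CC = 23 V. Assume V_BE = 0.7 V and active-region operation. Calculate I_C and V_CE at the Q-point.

I_C ≈ 0.76 mA, V_CE ≈ 21 V

Base loop: V_CC = I_B·R_B + V_BE, so I_B = (23 − 0.7)/2200 kΩ = 0.0101 mA.
In the active region I_C = β·I_B = 75 × 0.0101 = 0.76 mA.
Collector loop: V_CE = V_CC − I_C·R_C = 23 − 0.76×2.2 = 21.3 V.
Since V_CE = 21.3 V > V_CE(sat) ≈ 0.2 V, the transistor is in the active region as assumed.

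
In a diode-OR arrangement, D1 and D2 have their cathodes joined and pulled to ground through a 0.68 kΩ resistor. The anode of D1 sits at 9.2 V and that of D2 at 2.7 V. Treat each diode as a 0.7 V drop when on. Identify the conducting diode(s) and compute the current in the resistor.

Only D1 conducts; I_R ≈ 12 mA

Assume both conduct. Then node N would need to be at both 9.2−0.7 = 8.5 V and 2.7−0.7 = 2 V, which is impossible.
Assume only D1 conducts: V_N = 9.2 − 0.7 = 8.5 V, so I_R = 8.5/0.68 = 12.5 mA.
Check D2: its anode-to-cathode voltage is 2.7 − 8.5 = -5.8 V < 0.7 V, so it is off. The assumption is consistent.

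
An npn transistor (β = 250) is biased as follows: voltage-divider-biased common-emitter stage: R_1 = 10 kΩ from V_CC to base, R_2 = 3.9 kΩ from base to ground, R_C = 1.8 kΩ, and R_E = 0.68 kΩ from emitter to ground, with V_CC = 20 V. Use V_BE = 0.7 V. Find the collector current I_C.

Thevenize the base divider: V_Th = V_CC·R_2/(R_1+R_2) = 20×3.9/13.9 = 5.61 V, R_Th = R_1‖R_2 = 2.81 kΩ.
Base-emitter loop: V_Th = I_B·R_Th + V_BE + (β+1)I_B·R_E, so I_B = (5.61 − 0.7) / (2.81 + 251×0.68) = 0.0283 mA.
I_C = β·I_B = 250×0.0283 = 7.08 mA, and I_E = (β+1)I_B = 7.11 mA.
V_CE = V_CC − I_C·R_C − I_E·R_E = 20 − 7.08×1.8 − 7.11×0.68 = 2.43 V.
V_CE = 2.43 V > 0.2 V confirms active-region operation.

I_C ≈ 7.1 mA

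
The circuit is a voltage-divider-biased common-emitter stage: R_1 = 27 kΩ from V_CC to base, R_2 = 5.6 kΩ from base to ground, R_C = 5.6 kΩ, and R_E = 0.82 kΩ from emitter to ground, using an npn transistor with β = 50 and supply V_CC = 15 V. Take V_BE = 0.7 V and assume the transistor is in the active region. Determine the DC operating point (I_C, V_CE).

Thevenize the base divider: V_Th = V_CC·R_2/(R_1+R_2) = 15×5.6/32.6 = 2.58 V, R_Th = R_1‖R_2 = 4.64 kΩ.
Base-emitter loop: V_Th = I_B·R_Th + V_BE + (β+1)I_B·R_E, so I_B = (2.58 − 0.7) / (4.64 + 51×0.82) = 0.0404 mA.
I_C = β·I_B = 50×0.0404 = 2.02 mA, and I_E = (β+1)I_B = 2.06 mA.
V_CE = V_CC − I_C·R_C − I_E·R_E = 15 − 2.02×5.6 − 2.06×0.82 = 2 V.
V_CE = 2 V > 0.2 V confirms active-region operation.

I_C ≈ 2 mA, V_CE ≈ 2 V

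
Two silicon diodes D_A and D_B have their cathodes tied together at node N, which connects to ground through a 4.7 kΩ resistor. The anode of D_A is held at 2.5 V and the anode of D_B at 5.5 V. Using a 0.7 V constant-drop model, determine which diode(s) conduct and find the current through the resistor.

Only D_B conducts; I_R ≈ 1 mA

Assume both conduct. Then node N would need to be at both 2.5−0.7 = 1.8 V and 5.5−0.7 = 4.8 V, which is impossible.
Assume only D_B conducts: V_N = 5.5 − 0.7 = 4.8 V, so I_R = 4.8/4.7 = 1.02 mA.
Check D_A: its anode-to-cathode voltage is 2.5 − 4.8 = -2.3 V < 0.7 V, so it is off. The assumption is consistent.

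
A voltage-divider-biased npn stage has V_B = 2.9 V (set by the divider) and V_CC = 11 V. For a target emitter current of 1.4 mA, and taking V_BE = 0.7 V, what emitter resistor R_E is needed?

V_E = V_B − V_BE = 2.9 − 0.7 = 2.2 V.
R_E = V_E / I_E = 2.2 / 1.4 = 1.57 kΩ.

R_E ≈ 1.6 kΩ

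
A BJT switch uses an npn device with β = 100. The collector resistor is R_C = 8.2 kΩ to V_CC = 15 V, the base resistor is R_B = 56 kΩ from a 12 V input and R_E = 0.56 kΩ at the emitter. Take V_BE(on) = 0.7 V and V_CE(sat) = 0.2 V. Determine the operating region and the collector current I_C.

Assume active: I_B = (12 − 0.7)/(56 + 101×0.56) = 0.1 mA, I_C = β·I_B = 10 mA.
Then V_CE = 15 − 10×8.2 − 10.1×0.56 = -73 V < 0.2 V — the active assumption fails.
Re-solve with V_CE = 0.2 V. KCL at the emitter: V_E/R_E = (V_BB−0.7−V_E)/R_B + (V_CC−0.2−V_E)/R_C, giving V_E = 1.04 V.
I_C = (V_CC − 0.2 − V_E)/R_C = (14.8 − 1.04)/8.2 = 1.68 mA.
Check: I_B = (11.3 − 1.04)/56 = 0.183 mA, and β·I_B = 18.3 mA > I_C, confirming saturation.

saturation; I_C ≈ 1.7 mA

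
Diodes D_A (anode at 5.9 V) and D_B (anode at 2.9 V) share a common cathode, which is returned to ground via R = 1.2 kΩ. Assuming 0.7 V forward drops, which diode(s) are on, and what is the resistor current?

Only D_A conducts; I_R ≈ 4.3 mA

Assume both conduct. Then node N would need to be at both 5.9−0.7 = 5.2 V and 2.9−0.7 = 2.2 V, which is impossible.
Assume only D_A conducts: V_N = 5.9 − 0.7 = 5.2 V, so I_R = 5.2/1.2 = 4.33 mA.
Check D_B: its anode-to-cathode voltage is 2.9 − 5.2 = -2.3 V < 0.7 V, so it is off. The assumption is consistent.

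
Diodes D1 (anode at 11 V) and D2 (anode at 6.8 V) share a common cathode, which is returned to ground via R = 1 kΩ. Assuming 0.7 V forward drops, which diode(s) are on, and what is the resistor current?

Assume both conduct. Then node N would need to be at both 11−0.7 = 10.3 V and 6.8−0.7 = 6.1 V, which is impossible.
Assume only D1 conducts: V_N = 11 − 0.7 = 10.3 V, so I_R = 10.3/1 = 10.3 mA.
Check D2: its anode-to-cathode voltage is 6.8 − 10.3 = -3.5 V < 0.7 V, so it is off. The assumption is consistent.

Only D1 conducts; I_R ≈ 10 mA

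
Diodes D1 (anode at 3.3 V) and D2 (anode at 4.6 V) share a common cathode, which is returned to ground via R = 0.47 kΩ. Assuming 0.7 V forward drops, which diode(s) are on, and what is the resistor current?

Assume both conduct. Then node N would need to be at both 3.3−0.7 = 2.6 V and 4.6−0.7 = 3.9 V, which is impossible.
Assume only D2 conducts: V_N = 4.6 − 0.7 = 3.9 V, so I_R = 3.9/0.47 = 8.3 mA.
Check D1: its anode-to-cathode voltage is 3.3 − 3.9 = -0.6 V < 0.7 V, so it is off. The assumption is consistent.

Only D2 conducts; I_R ≈ 8.3 mA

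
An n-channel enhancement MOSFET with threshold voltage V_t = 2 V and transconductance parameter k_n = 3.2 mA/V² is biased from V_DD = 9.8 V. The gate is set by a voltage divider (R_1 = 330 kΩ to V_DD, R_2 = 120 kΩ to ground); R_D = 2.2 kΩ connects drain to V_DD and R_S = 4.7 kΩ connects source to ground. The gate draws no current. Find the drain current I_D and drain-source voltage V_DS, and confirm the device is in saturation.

I_D ≈ 0.082 mA, V_DS ≈ 9.2 V

V_G = V_DD·R_2/(R_1+R_2) = 9.8×120/450 = 2.61 V.
Assume saturation: I_D = (k_n/2)(V_GS − V_t)² with V_GS = V_G − I_D·R_S = 2.61 − 4.7·I_D.
Substituting gives 35.3·I_D² − 10.2·I_D + 0.602 = 0, with roots I_D = 0.0823 or 0.207 mA.
The root I_D = 0.207 mA gives V_GS = 1.64 V ≤ V_t, so take I_D = 0.0823 mA.
Then V_GS = 2.23 V and V_DS = V_DD − I_D(R_D+R_S) = 9.8 − 0.0823×6.9 = 9.23 V.
Saturation requires V_DS ≥ V_GS − V_t = 0.227 V; 9.23 ≥ 0.227 ✓.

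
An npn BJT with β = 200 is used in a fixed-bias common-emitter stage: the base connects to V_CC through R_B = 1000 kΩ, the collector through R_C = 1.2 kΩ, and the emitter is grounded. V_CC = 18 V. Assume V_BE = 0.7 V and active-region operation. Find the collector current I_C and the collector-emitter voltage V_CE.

I_C ≈ 3.5 mA, V_CE ≈ 14 V

Base loop: V_CC = I_B·R_B + V_BE, so I_B = (18 − 0.7)/1000 kΩ = 0.0173 mA.
In the active region I_C = β·I_B = 200 × 0.0173 = 3.46 mA.
Collector loop: V_CE = V_CC − I_C·R_C = 18 − 3.46×1.2 = 13.8 V.
Since V_CE = 13.8 V > V_CE(sat) ≈ 0.2 V, the transistor is in the active region as assumed.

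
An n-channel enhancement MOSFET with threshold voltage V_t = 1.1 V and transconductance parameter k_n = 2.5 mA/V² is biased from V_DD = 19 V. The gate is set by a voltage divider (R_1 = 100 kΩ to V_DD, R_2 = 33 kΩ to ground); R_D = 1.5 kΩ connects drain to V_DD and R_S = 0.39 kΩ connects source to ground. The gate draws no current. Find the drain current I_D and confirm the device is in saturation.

I_D ≈ 4.4 mA

V_G = V_DD·R_2/(R_1+R_2) = 19×33/133 = 4.71 V.
Assume saturation: I_D = (k_n/2)(V_GS − V_t)² with V_GS = V_G − I_D·R_S = 4.71 − 0.39·I_D.
Substituting gives 0.19·I_D² − 4.52·I_D + 16.3 = 0, with roots I_D = 4.44 or 19.4 mA.
The root I_D = 19.4 mA gives V_GS = -2.84 V ≤ V_t, so take I_D = 4.44 mA.
Then V_GS = 2.98 V and V_DS = V_DD − I_D(R_D+R_S) = 19 − 4.44×1.89 = 10.6 V.
Saturation requires V_DS ≥ V_GS − V_t = 1.88 V; 10.6 ≥ 1.88 ✓.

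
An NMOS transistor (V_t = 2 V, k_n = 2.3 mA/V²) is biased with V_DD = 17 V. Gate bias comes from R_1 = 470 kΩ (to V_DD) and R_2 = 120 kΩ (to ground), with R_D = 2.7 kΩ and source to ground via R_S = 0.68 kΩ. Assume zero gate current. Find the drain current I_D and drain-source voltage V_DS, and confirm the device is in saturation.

V_G = V_DD·R_2/(R_1+R_2) = 17×120/590 = 3.46 V.
Assume saturation: I_D = (k_n/2)(V_GS − V_t)² with V_GS = V_G − I_D·R_S = 3.46 − 0.68·I_D.
Substituting gives 0.532·I_D² − 3.28·I_D + 2.44 = 0, with roots I_D = 0.867 or 5.3 mA.
The root I_D = 5.3 mA gives V_GS = -0.147 V ≤ V_t, so take I_D = 0.867 mA.
Then V_GS = 2.87 V and V_DS = V_DD − I_D(R_D+R_S) = 17 − 0.867×3.38 = 14.1 V.
Saturation requires V_DS ≥ V_GS − V_t = 0.868 V; 14.1 ≥ 0.868 ✓.

I_D ≈ 0.87 mA, V_DS ≈ 14 V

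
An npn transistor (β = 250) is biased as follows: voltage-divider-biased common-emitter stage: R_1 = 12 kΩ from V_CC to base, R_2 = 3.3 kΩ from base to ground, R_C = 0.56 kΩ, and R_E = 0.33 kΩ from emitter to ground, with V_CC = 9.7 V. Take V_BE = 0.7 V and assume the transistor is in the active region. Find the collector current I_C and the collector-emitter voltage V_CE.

I_C ≈ 4.1 mA, V_CE ≈ 6.1 V

Thevenize the base divider: V_Th = V_CC·R_2/(R_1+R_2) = 9.7×3.3/15.3 = 2.09 V, R_Th = R_1‖R_2 = 2.59 kΩ.
Base-emitter loop: V_Th = I_B·R_Th + V_BE + (β+1)I_B·R_E, so I_B = (2.09 − 0.7) / (2.59 + 251×0.33) = 0.0163 mA.
I_C = β·I_B = 250×0.0163 = 4.07 mA, and I_E = (β+1)I_B = 4.09 mA.
V_CE = V_CC − I_C·R_C − I_E·R_E = 9.7 − 4.07×0.56 − 4.09×0.33 = 6.07 V.
V_CE = 6.07 V > 0.2 V confirms active-region operation.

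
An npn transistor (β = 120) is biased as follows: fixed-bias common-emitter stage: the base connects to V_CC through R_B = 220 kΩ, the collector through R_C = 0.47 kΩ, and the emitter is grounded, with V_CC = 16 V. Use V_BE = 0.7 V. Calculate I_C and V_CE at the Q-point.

Base loop: V_CC = I_B·R_B + V_BE, so I_B = (16 − 0.7)/220 kΩ = 0.0695 mA.
In the active region I_C = β·I_B = 120 × 0.0695 = 8.35 mA.
Collector loop: V_CE = V_CC − I_C·R_C = 16 − 8.35×0.47 = 12.1 V.
Since V_CE = 12.1 V > V_CE(sat) ≈ 0.2 V, the transistor is in the active region as assumed.

I_C ≈ 8.3 mA, V_CE ≈ 12 V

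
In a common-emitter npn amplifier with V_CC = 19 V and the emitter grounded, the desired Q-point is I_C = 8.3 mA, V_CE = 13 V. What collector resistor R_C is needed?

Collector loop: V_CC = I_C·R_C + V_CE.
R_C = (V_CC − V_CE)/I_C = (19 − 13)/8.3 = 0.723 kΩ.

R_C ≈ 0.72 kΩ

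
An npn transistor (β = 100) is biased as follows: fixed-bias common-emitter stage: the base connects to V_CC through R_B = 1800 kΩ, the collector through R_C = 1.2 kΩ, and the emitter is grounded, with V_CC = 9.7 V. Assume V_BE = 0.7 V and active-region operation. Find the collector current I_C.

Base loop: V_CC = I_B·R_B + V_BE, so I_B = (9.7 − 0.7)/1800 kΩ = 0.005 mA.
In the active region I_C = β·I_B = 100 × 0.005 = 0.5 mA.
Collector loop: V_CE = V_CC − I_C·R_C = 9.7 − 0.5×1.2 = 9.1 V.
Since V_CE = 9.1 V > V_CE(sat) ≈ 0.2 V, the transistor is in the active region as assumed.

I_C ≈ 0.5 mA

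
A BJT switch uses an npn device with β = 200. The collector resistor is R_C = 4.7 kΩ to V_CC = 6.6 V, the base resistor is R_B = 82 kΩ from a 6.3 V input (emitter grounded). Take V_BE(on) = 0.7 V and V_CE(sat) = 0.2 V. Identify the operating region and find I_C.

saturation; I_C ≈ 1.4 mA

Assume active: I_B = (6.3 − 0.7)/82 = 0.0683 mA, giving I_C = β·I_B = 13.7 mA.
But then V_CE = 6.6 − 13.7×4.7 = -57.6 V < V_CE(sat) = 0.2 V — impossible in the active region.
So the transistor is saturated. With V_CE = 0.2 V, I_C = (V_CC − 0.2)/R_C = 6.4/4.7 = 1.36 mA.
Check: β·I_B = 13.7 mA > I_C = 1.36 mA, confirming saturation.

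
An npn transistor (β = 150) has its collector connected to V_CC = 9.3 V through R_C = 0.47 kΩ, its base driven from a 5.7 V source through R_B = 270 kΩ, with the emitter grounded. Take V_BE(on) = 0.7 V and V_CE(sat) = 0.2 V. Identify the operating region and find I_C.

active; I_C ≈ 2.8 mA

Assume active. Base-emitter loop: I_B = (V_BB − V_BE)/R_B = (5.7 − 0.7)/270 = 0.0185 mA.
I_C = β·I_B = 150×0.0185 = 2.78 mA.
V_CE = V_CC − I_C·R_C = 9.3 − 2.78×0.47 = 7.99 V > V_CE(sat), so the active-region assumption holds.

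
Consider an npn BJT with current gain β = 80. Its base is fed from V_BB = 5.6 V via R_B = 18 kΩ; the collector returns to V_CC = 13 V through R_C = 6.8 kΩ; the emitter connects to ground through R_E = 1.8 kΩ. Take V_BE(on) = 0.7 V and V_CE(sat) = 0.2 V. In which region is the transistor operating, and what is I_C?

Assume active: I_B = (5.6 − 0.7)/(18 + 81×1.8) = 0.0299 mA, I_C = β·I_B = 2.39 mA.
Then V_CE = 13 − 2.39×6.8 − 2.42×1.8 = -7.64 V < 0.2 V — the active assumption fails.
Re-solve with V_CE = 0.2 V. KCL at the emitter: V_E/R_E = (V_BB−0.7−V_E)/R_B + (V_CC−0.2−V_E)/R_C, giving V_E = 2.84 V.
I_C = (V_CC − 0.2 − V_E)/R_C = (12.8 − 2.84)/6.8 = 1.46 mA.
Check: I_B = (4.9 − 2.84)/18 = 0.114 mA, and β·I_B = 9.15 mA > I_C, confirming saturation.

saturation; I_C ≈ 1.5 mA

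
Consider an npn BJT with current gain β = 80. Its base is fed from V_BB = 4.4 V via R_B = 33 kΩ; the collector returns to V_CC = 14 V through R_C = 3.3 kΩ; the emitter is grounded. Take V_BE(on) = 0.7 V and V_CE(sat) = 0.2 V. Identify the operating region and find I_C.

Assume active: I_B = (4.4 − 0.7)/33 = 0.112 mA, giving I_C = β·I_B = 8.97 mA.
But then V_CE = 14 − 8.97×3.3 = -15.6 V < V_CE(sat) = 0.2 V — impossible in the active region.
So the transistor is saturated. With V_CE = 0.2 V, I_C = (V_CC − 0.2)/R_C = 13.8/3.3 = 4.18 mA.
Check: β·I_B = 8.97 mA > I_C = 4.18 mA, confirming saturation.

saturation; I_C ≈ 4.2 mA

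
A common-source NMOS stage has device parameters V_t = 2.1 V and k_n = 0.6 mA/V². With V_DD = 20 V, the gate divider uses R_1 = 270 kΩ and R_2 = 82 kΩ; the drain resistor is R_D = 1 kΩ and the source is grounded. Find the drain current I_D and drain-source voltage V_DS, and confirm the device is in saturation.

V_G = V_DD·R_2/(R_1+R_2) = 20×82/352 = 4.66 V. With the source grounded, V_GS = V_G = 4.66 V.
Assume saturation: I_D = (k_n/2)(V_GS − V_t)² = (0.6/2)×(4.66 − 2.1)² = 0.3×2.56² = 1.96 mA.
V_DS = V_DD − I_D·R_D = 20 − 1.96×1 = 18 V.
Saturation requires V_DS ≥ V_GS − V_t = 2.56 V; 18 ≥ 2.56 ✓.

I_D ≈ 2 mA, V_DS ≈ 18 V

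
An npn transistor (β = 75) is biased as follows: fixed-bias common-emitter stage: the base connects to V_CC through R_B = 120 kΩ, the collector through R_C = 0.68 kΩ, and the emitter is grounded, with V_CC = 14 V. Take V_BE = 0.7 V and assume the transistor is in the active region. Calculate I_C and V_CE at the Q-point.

Base loop: V_CC = I_B·R_B + V_BE, so I_B = (14 − 0.7)/120 kΩ = 0.111 mA.
In the active region I_C = β·I_B = 75 × 0.111 = 8.31 mA.
Collector loop: V_CE = V_CC − I_C·R_C = 14 − 8.31×0.68 = 8.35 V.
Since V_CE = 8.35 V > V_CE(sat) ≈ 0.2 V, the transistor is in the active region as assumed.

I_C ≈ 8.3 mA, V_CE ≈ 8.3 V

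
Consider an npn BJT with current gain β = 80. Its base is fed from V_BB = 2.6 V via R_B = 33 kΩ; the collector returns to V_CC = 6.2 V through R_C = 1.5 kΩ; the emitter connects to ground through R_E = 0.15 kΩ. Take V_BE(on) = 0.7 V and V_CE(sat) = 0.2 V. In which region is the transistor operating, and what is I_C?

active; I_C ≈ 3.4 mA

Assume active. Base-emitter loop: I_B = (V_BB − V_BE)/(R_B + (β+1)R_E) = (2.6 − 0.7)/(33 + 81×0.15) = 0.0421 mA.
I_C = β·I_B = 80×0.0421 = 3.37 mA.
V_CE = V_CC − I_C·R_C − I_E·R_E = 6.2 − 3.37×1.5 − 3.41×0.15 = 0.639 V > V_CE(sat), so the active-region assumption holds.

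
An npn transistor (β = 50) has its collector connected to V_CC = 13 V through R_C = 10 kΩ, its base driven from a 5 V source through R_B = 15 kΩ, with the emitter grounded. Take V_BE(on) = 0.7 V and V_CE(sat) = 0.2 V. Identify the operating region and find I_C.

Assume active: I_B = (5 − 0.7)/15 = 0.287 mA, giving I_C = β·I_B = 14.3 mA.
But then V_CE = 13 − 14.3×10 = -130 V < V_CE(sat) = 0.2 V — impossible in the active region.
So the transistor is saturated. With V_CE = 0.2 V, I_C = (V_CC − 0.2)/R_C = 12.8/10 = 1.28 mA.
Check: β·I_B = 14.3 mA > I_C = 1.28 mA, confirming saturation.

saturation; I_C ≈ 1.3 mA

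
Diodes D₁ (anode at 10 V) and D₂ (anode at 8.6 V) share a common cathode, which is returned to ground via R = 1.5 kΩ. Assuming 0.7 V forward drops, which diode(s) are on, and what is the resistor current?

Only D₁ conducts; I_R ≈ 6.2 mA

Assume both conduct. Then node N would need to be at both 10−0.7 = 9.3 V and 8.6−0.7 = 7.9 V, which is impossible.
Assume only D₁ conducts: V_N = 10 − 0.7 = 9.3 V, so I_R = 9.3/1.5 = 6.2 mA.
Check D₂: its anode-to-cathode voltage is 8.6 − 9.3 = -0.7 V < 0.7 V, so it is off. The assumption is consistent.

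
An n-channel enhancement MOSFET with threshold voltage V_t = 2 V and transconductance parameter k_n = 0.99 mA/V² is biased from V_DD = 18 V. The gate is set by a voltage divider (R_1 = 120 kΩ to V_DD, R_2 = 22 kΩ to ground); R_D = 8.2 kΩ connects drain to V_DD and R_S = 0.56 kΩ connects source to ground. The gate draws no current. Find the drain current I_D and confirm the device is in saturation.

I_D ≈ 0.22 mA

V_G = V_DD·R_2/(R_1+R_2) = 18×22/142 = 2.79 V.
Assume saturation: I_D = (k_n/2)(V_GS − V_t)² with V_GS = V_G − I_D·R_S = 2.79 − 0.56·I_D.
Substituting gives 0.155·I_D² − 1.44·I_D + 0.308 = 0, with roots I_D = 0.219 or 9.04 mA.
The root I_D = 9.04 mA gives V_GS = -2.27 V ≤ V_t, so take I_D = 0.219 mA.
Then V_GS = 2.67 V and V_DS = V_DD − I_D(R_D+R_S) = 18 − 0.219×8.76 = 16.1 V.
Saturation requires V_DS ≥ V_GS − V_t = 0.666 V; 16.1 ≥ 0.666 ✓.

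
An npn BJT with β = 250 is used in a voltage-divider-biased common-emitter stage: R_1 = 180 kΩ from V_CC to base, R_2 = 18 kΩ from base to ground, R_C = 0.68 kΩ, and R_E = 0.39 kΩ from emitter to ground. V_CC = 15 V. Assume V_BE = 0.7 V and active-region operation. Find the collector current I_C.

I_C ≈ 1.5 mA

Thevenize the base divider: V_Th = V_CC·R_2/(R_1+R_2) = 15×18/198 = 1.36 V, R_Th = R_1‖R_2 = 16.4 kΩ.
Base-emitter loop: V_Th = I_B·R_Th + V_BE + (β+1)I_B·R_E, so I_B = (1.36 − 0.7) / (16.4 + 251×0.39) = 0.00581 mA.
I_C = β·I_B = 250×0.00581 = 1.45 mA, and I_E = (β+1)I_B = 1.46 mA.
V_CE = V_CC − I_C·R_C − I_E·R_E = 15 − 1.45×0.68 − 1.46×0.39 = 13.4 V.
V_CE = 13.4 V > 0.2 V confirms active-region operation.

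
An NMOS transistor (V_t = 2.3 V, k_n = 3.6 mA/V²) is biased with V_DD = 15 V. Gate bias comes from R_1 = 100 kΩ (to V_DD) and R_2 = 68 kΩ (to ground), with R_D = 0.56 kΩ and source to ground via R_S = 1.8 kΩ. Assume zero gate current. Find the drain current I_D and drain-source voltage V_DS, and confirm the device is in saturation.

V_G = V_DD·R_2/(R_1+R_2) = 15×68/168 = 6.07 V.
Assume saturation: I_D = (k_n/2)(V_GS − V_t)² with V_GS = V_G − I_D·R_S = 6.07 − 1.8·I_D.
Substituting gives 5.83·I_D² − 25.4·I_D + 25.6 = 0, with roots I_D = 1.58 or 2.79 mA.
The root I_D = 2.79 mA gives V_GS = 1.06 V ≤ V_t, so take I_D = 1.58 mA.
Then V_GS = 3.24 V and V_DS = V_DD − I_D(R_D+R_S) = 15 − 1.58×2.36 = 11.3 V.
Saturation requires V_DS ≥ V_GS − V_t = 0.936 V; 11.3 ≥ 0.936 ✓.

I_D ≈ 1.6 mA, V_DS ≈ 11 V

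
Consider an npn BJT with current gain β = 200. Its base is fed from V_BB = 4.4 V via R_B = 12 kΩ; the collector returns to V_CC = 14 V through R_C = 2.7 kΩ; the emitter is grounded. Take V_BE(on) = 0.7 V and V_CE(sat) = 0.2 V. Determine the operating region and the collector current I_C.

Assume active: I_B = (4.4 − 0.7)/12 = 0.308 mA, giving I_C = β·I_B = 61.7 mA.
But then V_CE = 14 − 61.7×2.7 = -153 V < V_CE(sat) = 0.2 V — impossible in the active region.
So the transistor is saturated. With V_CE = 0.2 V, I_C = (V_CC − 0.2)/R_C = 13.8/2.7 = 5.11 mA.
Check: β·I_B = 61.7 mA > I_C = 5.11 mA, confirming saturation.

saturation; I_C ≈ 5.1 mA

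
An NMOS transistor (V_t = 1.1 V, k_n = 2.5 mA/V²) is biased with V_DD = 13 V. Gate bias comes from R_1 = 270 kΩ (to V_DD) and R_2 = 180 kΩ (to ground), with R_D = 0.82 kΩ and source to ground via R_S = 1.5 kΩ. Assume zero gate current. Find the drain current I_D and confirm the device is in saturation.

V_G = V_DD·R_2/(R_1+R_2) = 13×180/450 = 5.2 V.
Assume saturation: I_D = (k_n/2)(V_GS − V_t)² with V_GS = V_G − I_D·R_S = 5.2 − 1.5·I_D.
Substituting gives 2.81·I_D² − 16.4·I_D + 21 = 0, with roots I_D = 1.91 or 3.91 mA.
The root I_D = 3.91 mA gives V_GS = -0.669 V ≤ V_t, so take I_D = 1.91 mA.
Then V_GS = 2.34 V and V_DS = V_DD − I_D(R_D+R_S) = 13 − 1.91×2.32 = 8.57 V.
Saturation requires V_DS ≥ V_GS − V_t = 1.24 V; 8.57 ≥ 1.24 ✓.

I_D ≈ 1.9 mA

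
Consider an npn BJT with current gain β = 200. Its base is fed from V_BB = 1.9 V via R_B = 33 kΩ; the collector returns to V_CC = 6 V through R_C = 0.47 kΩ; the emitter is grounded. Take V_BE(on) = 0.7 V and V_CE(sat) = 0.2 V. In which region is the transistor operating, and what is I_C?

active; I_C ≈ 7.3 mA

Assume active. Base-emitter loop: I_B = (V_BB − V_BE)/R_B = (1.9 − 0.7)/33 = 0.0364 mA.
I_C = β·I_B = 200×0.0364 = 7.27 mA.
V_CE = V_CC − I_C·R_C = 6 − 7.27×0.47 = 2.58 V > V_CE(sat), so the active-region assumption holds.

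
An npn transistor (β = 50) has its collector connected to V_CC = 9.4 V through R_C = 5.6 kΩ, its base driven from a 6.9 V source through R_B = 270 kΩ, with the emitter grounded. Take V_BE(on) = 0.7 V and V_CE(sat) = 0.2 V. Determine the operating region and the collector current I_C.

active; I_C ≈ 1.1 mA

Assume active. Base-emitter loop: I_B = (V_BB − V_BE)/R_B = (6.9 − 0.7)/270 = 0.023 mA.
I_C = β·I_B = 50×0.023 = 1.15 mA.
V_CE = V_CC − I_C·R_C = 9.4 − 1.15×5.6 = 2.97 V > V_CE(sat), so the active-region assumption holds.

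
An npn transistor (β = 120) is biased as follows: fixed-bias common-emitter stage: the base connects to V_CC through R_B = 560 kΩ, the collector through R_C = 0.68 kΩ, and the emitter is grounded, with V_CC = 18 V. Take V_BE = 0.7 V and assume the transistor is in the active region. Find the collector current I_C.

I_C ≈ 3.7 mA

Base loop: V_CC = I_B·R_B + V_BE, so I_B = (18 − 0.7)/560 kΩ = 0.0309 mA.
In the active region I_C = β·I_B = 120 × 0.0309 = 3.71 mA.
Collector loop: V_CE = V_CC − I_C·R_C = 18 − 3.71×0.68 = 15.5 V.
Since V_CE = 15.5 V > V_CE(sat) ≈ 0.2 V, the transistor is in the active region as assumed.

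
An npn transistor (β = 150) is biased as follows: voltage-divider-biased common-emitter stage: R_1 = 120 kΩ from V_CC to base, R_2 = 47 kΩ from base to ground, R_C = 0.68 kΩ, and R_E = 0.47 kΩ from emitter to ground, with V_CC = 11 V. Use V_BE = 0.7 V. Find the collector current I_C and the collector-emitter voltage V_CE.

Thevenize the base divider: V_Th = V_CC·R_2/(R_1+R_2) = 11×47/167 = 3.1 V, R_Th = R_1‖R_2 = 33.8 kΩ.
Base-emitter loop: V_Th = I_B·R_Th + V_BE + (β+1)I_B·R_E, so I_B = (3.1 − 0.7) / (33.8 + 151×0.47) = 0.0229 mA.
I_C = β·I_B = 150×0.0229 = 3.43 mA, and I_E = (β+1)I_B = 3.45 mA.
V_CE = V_CC − I_C·R_C − I_E·R_E = 11 − 3.43×0.68 − 3.45×0.47 = 7.04 V.
V_CE = 7.04 V > 0.2 V confirms active-region operation.

I_C ≈ 3.4 mA, V_CE ≈ 7 V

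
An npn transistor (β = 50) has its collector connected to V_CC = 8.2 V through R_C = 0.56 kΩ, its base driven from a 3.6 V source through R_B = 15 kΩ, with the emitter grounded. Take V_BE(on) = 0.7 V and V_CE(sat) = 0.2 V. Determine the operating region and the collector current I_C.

active; I_C ≈ 9.7 mA

Assume active. Base-emitter loop: I_B = (V_BB − V_BE)/R_B = (3.6 − 0.7)/15 = 0.193 mA.
I_C = β·I_B = 50×0.193 = 9.67 mA.
V_CE = V_CC − I_C·R_C = 8.2 − 9.67×0.56 = 2.79 V > V_CE(sat), so the active-region assumption holds.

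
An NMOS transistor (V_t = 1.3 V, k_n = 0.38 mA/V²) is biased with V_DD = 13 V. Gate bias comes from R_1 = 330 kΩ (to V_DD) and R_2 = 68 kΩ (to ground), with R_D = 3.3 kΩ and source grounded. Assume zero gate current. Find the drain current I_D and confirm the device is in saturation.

I_D ≈ 0.16 mA

V_G = V_DD·R_2/(R_1+R_2) = 13×68/398 = 2.22 V. With the source grounded, V_GS = V_G = 2.22 V.
Assume saturation: I_D = (k_n/2)(V_GS − V_t)² = (0.38/2)×(2.22 − 1.3)² = 0.19×0.921² = 0.161 mA.
V_DS = V_DD − I_D·R_D = 13 − 0.161×3.3 = 12.5 V.
Saturation requires V_DS ≥ V_GS − V_t = 0.921 V; 12.5 ≥ 0.921 ✓.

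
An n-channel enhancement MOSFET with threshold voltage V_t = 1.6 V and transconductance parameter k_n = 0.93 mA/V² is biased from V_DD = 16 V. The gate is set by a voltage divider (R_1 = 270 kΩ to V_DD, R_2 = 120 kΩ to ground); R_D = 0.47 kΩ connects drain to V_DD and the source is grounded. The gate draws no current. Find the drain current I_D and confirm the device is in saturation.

V_G = V_DD·R_2/(R_1+R_2) = 16×120/390 = 4.92 V. With the source grounded, V_GS = V_G = 4.92 V.
Assume saturation: I_D = (k_n/2)(V_GS − V_t)² = (0.93/2)×(4.92 − 1.6)² = 0.465×3.32² = 5.13 mA.
V_DS = V_DD − I_D·R_D = 16 − 5.13×0.47 = 13.6 V.
Saturation requires V_DS ≥ V_GS − V_t = 3.32 V; 13.6 ≥ 3.32 ✓.

I_D ≈ 5.1 mA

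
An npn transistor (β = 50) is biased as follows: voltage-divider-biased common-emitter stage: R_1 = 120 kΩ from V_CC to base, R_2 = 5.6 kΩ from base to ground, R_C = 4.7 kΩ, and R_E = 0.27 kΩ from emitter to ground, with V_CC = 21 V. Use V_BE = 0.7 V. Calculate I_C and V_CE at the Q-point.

I_C ≈ 0.62 mA, V_CE ≈ 18 V

Thevenize the base divider: V_Th = V_CC·R_2/(R_1+R_2) = 21×5.6/126 = 0.936 V, R_Th = R_1‖R_2 = 5.35 kΩ.
Base-emitter loop: V_Th = I_B·R_Th + V_BE + (β+1)I_B·R_E, so I_B = (0.936 − 0.7) / (5.35 + 51×0.27) = 0.0124 mA.
I_C = β·I_B = 50×0.0124 = 0.618 mA, and I_E = (β+1)I_B = 0.63 mA.
V_CE = V_CC − I_C·R_C − I_E·R_E = 21 − 0.618×4.7 − 0.63×0.27 = 17.9 V.
V_CE = 17.9 V > 0.2 V confirms active-region operation.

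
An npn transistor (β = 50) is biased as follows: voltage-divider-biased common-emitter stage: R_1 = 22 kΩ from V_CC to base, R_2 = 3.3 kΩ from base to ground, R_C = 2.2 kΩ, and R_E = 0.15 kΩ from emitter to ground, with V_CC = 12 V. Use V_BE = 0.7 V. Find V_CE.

V_CE ≈ 2.3 V

Thevenize the base divider: V_Th = V_CC·R_2/(R_1+R_2) = 12×3.3/25.3 = 1.57 V, R_Th = R_1‖R_2 = 2.87 kΩ.
Base-emitter loop: V_Th = I_B·R_Th + V_BE + (β+1)I_B·R_E, so I_B = (1.57 − 0.7) / (2.87 + 51×0.15) = 0.0822 mA.
I_C = β·I_B = 50×0.0822 = 4.11 mA, and I_E = (β+1)I_B = 4.19 mA.
V_CE = V_CC − I_C·R_C − I_E·R_E = 12 − 4.11×2.2 − 4.19×0.15 = 2.32 V.
V_CE = 2.32 V > 0.2 V confirms active-region operation.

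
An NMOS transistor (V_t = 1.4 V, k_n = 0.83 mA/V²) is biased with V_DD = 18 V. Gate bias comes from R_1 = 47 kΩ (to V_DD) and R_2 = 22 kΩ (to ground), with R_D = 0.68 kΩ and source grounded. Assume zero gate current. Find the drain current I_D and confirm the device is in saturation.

V_G = V_DD·R_2/(R_1+R_2) = 18×22/69 = 5.74 V. With the source grounded, V_GS = V_G = 5.74 V.
Assume saturation: I_D = (k_n/2)(V_GS − V_t)² = (0.83/2)×(5.74 − 1.4)² = 0.415×4.34² = 7.81 mA.
V_DS = V_DD − I_D·R_D = 18 − 7.81×0.68 = 12.7 V.
Saturation requires V_DS ≥ V_GS − V_t = 4.34 V; 12.7 ≥ 4.34 ✓.

I_D ≈ 7.8 mA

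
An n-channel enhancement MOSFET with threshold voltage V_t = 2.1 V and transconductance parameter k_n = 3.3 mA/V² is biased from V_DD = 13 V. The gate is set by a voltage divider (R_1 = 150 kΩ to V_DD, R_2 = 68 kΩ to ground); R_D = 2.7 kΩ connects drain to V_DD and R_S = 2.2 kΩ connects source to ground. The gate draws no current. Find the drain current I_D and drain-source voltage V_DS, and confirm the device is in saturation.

V_G = V_DD·R_2/(R_1+R_2) = 13×68/218 = 4.06 V.
Assume saturation: I_D = (k_n/2)(V_GS − V_t)² with V_GS = V_G − I_D·R_S = 4.06 − 2.2·I_D.
Substituting gives 7.99·I_D² − 15.2·I_D + 6.31 = 0, with roots I_D = 0.612 or 1.29 mA.
The root I_D = 1.29 mA gives V_GS = 1.22 V ≤ V_t, so take I_D = 0.612 mA.
Then V_GS = 2.71 V and V_DS = V_DD − I_D(R_D+R_S) = 13 − 0.612×4.9 = 10 V.
Saturation requires V_DS ≥ V_GS − V_t = 0.609 V; 10 ≥ 0.609 ✓.

I_D ≈ 0.61 mA, V_DS ≈ 10 V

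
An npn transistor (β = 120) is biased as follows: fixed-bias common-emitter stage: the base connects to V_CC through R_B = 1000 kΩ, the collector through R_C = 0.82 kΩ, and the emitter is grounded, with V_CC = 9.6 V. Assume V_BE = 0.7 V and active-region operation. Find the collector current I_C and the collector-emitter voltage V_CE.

I_C ≈ 1.1 mA, V_CE ≈ 8.7 V

Base loop: V_CC = I_B·R_B + V_BE, so I_B = (9.6 − 0.7)/1000 kΩ = 0.0089 mA.
In the active region I_C = β·I_B = 120 × 0.0089 = 1.07 mA.
Collector loop: V_CE = V_CC − I_C·R_C = 9.6 − 1.07×0.82 = 8.72 V.
Since V_CE = 8.72 V > V_CE(sat) ≈ 0.2 V, the transistor is in the active region as assumed.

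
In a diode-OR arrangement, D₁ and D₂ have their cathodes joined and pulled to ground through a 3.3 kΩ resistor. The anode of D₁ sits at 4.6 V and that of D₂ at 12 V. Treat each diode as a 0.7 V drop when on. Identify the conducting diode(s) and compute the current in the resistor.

Assume both conduct. Then node N would need to be at both 4.6−0.7 = 3.9 V and 12−0.7 = 11.3 V, which is impossible.
Assume only D₂ conducts: V_N = 12 − 0.7 = 11.3 V, so I_R = 11.3/3.3 = 3.42 mA.
Check D₁: its anode-to-cathode voltage is 4.6 − 11.3 = -6.7 V < 0.7 V, so it is off. The assumption is consistent.

Only D₂ conducts; I_R ≈ 3.4 mA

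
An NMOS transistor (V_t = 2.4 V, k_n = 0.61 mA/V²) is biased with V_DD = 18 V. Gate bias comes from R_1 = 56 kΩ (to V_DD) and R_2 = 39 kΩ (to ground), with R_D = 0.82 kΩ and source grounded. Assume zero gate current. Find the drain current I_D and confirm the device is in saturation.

V_G = V_DD·R_2/(R_1+R_2) = 18×39/95 = 7.39 V. With the source grounded, V_GS = V_G = 7.39 V.
Assume saturation: I_D = (k_n/2)(V_GS − V_t)² = (0.61/2)×(7.39 − 2.4)² = 0.305×4.99² = 7.59 mA.
V_DS = V_DD − I_D·R_D = 18 − 7.59×0.82 = 11.8 V.
Saturation requires V_DS ≥ V_GS − V_t = 4.99 V; 11.8 ≥ 4.99 ✓.

I_D ≈ 7.6 mA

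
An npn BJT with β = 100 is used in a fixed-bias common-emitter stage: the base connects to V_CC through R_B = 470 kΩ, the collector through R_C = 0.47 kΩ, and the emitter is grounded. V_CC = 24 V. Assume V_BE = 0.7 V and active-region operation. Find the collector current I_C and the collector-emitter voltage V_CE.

I_C ≈ 5 mA, V_CE ≈ 22 V

Base loop: V_CC = I_B·R_B + V_BE, so I_B = (24 − 0.7)/470 kΩ = 0.0496 mA.
In the active region I_C = β·I_B = 100 × 0.0496 = 4.96 mA.
Collector loop: V_CE = V_CC − I_C·R_C = 24 − 4.96×0.47 = 21.7 V.
Since V_CE = 21.7 V > V_CE(sat) ≈ 0.2 V, the transistor is in the active region as assumed.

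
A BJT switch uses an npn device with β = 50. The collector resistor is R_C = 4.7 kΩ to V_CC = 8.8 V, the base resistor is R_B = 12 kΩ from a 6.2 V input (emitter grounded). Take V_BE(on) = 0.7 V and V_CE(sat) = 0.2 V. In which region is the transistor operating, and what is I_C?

saturation; I_C ≈ 1.8 mA

Assume active: I_B = (6.2 − 0.7)/12 = 0.458 mA, giving I_C = β·I_B = 22.9 mA.
But then V_CE = 8.8 − 22.9×4.7 = -98.9 V < V_CE(sat) = 0.2 V — impossible in the active region.
So the transistor is saturated. With V_CE = 0.2 V, I_C = (V_CC − 0.2)/R_C = 8.6/4.7 = 1.83 mA.
Check: β·I_B = 22.9 mA > I_C = 1.83 mA, confirming saturation.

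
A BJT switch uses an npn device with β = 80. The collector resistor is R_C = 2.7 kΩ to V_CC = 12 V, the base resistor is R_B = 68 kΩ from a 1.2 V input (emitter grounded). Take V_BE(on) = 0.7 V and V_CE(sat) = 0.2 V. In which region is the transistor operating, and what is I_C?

active; I_C ≈ 0.59 mA

Assume active. Base-emitter loop: I_B = (V_BB − V_BE)/R_B = (1.2 − 0.7)/68 = 0.00735 mA.
I_C = β·I_B = 80×0.00735 = 0.588 mA.
V_CE = V_CC − I_C·R_C = 12 − 0.588×2.7 = 10.4 V > V_CE(sat), so the active-region assumption holds.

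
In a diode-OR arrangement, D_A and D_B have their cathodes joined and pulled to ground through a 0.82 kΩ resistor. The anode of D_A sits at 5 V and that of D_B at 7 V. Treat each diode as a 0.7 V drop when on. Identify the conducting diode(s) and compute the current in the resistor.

Only D_B conducts; I_R ≈ 7.7 mA

Assume both conduct. Then node N would need to be at both 5−0.7 = 4.3 V and 7−0.7 = 6.3 V, which is impossible.
Assume only D_B conducts: V_N = 7 − 0.7 = 6.3 V, so I_R = 6.3/0.82 = 7.68 mA.
Check D_A: its anode-to-cathode voltage is 5 − 6.3 = -1.3 V < 0.7 V, so it is off. The assumption is consistent.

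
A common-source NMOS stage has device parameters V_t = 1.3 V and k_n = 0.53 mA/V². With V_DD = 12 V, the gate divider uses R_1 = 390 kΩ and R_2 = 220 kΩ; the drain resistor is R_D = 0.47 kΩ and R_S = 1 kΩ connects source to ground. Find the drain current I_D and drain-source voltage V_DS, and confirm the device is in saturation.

I_D ≈ 1 mA, V_DS ≈ 10 V

V_G = V_DD·R_2/(R_1+R_2) = 12×220/610 = 4.33 V.
Assume saturation: I_D = (k_n/2)(V_GS − V_t)² with V_GS = V_G − I_D·R_S = 4.33 − 1·I_D.
Substituting gives 0.265·I_D² − 2.6·I_D + 2.43 = 0, with roots I_D = 1.04 or 8.79 mA.
The root I_D = 8.79 mA gives V_GS = -4.46 V ≤ V_t, so take I_D = 1.04 mA.
Then V_GS = 3.28 V and V_DS = V_DD − I_D(R_D+R_S) = 12 − 1.04×1.47 = 10.5 V.
Saturation requires V_DS ≥ V_GS − V_t = 1.98 V; 10.5 ≥ 1.98 ✓.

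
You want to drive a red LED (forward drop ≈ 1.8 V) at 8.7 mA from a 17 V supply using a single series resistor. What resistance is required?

R ≈ 1.7 kΩ

The resistor drops V_S − V_D = 17 − 1.8 = 15.2 V at 8.7 mA.
R = 15.2 V / 8.7 mA = 1.75 kΩ.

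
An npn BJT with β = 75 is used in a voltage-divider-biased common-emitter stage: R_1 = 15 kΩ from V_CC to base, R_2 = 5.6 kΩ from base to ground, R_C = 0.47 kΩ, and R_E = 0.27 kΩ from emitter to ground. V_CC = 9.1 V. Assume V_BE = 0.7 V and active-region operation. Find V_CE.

V_CE ≈ 5.1 V

Thevenize the base divider: V_Th = V_CC·R_2/(R_1+R_2) = 9.1×5.6/20.6 = 2.47 V, R_Th = R_1‖R_2 = 4.08 kΩ.
Base-emitter loop: V_Th = I_B·R_Th + V_BE + (β+1)I_B·R_E, so I_B = (2.47 − 0.7) / (4.08 + 76×0.27) = 0.0721 mA.
I_C = β·I_B = 75×0.0721 = 5.41 mA, and I_E = (β+1)I_B = 5.48 mA.
V_CE = V_CC − I_C·R_C − I_E·R_E = 9.1 − 5.41×0.47 − 5.48×0.27 = 5.08 V.
V_CE = 5.08 V > 0.2 V confirms active-region operation.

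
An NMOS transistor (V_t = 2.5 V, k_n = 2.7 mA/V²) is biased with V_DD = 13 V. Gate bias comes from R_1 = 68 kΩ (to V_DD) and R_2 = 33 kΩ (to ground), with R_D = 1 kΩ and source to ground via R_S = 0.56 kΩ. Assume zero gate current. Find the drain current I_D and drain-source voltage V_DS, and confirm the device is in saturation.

V_G = V_DD·R_2/(R_1+R_2) = 13×33/101 = 4.25 V.
Assume saturation: I_D = (k_n/2)(V_GS − V_t)² with V_GS = V_G − I_D·R_S = 4.25 − 0.56·I_D.
Substituting gives 0.423·I_D² − 3.64·I_D + 4.12 = 0, with roots I_D = 1.34 or 7.26 mA.
The root I_D = 7.26 mA gives V_GS = 0.181 V ≤ V_t, so take I_D = 1.34 mA.
Then V_GS = 3.5 V and V_DS = V_DD − I_D(R_D+R_S) = 13 − 1.34×1.56 = 10.9 V.
Saturation requires V_DS ≥ V_GS − V_t = 0.997 V; 10.9 ≥ 0.997 ✓.

I_D ≈ 1.3 mA, V_DS ≈ 11 V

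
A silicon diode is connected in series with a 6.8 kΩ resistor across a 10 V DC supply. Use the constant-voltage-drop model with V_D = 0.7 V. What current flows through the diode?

I ≈ 1.4 mA

KVL around the loop: 10 = V_D + I·R = 0.7 + I × 6.8 kΩ.
So I = (10 − 0.7) / 6.8 kΩ = 9.3 / 6.8 = 1.37 mA.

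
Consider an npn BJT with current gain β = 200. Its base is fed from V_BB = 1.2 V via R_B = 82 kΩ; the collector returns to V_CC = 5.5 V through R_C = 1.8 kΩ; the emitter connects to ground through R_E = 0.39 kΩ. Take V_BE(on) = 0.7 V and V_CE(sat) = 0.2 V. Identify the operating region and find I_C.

Assume active. Base-emitter loop: I_B = (V_BB − V_BE)/(R_B + (β+1)R_E) = (1.2 − 0.7)/(82 + 201×0.39) = 0.00312 mA.
I_C = β·I_B = 200×0.00312 = 0.623 mA.
V_CE = V_CC − I_C·R_C − I_E·R_E = 5.5 − 0.623×1.8 − 0.627×0.39 = 4.13 V > V_CE(sat), so the active-region assumption holds.

active; I_C ≈ 0.62 mA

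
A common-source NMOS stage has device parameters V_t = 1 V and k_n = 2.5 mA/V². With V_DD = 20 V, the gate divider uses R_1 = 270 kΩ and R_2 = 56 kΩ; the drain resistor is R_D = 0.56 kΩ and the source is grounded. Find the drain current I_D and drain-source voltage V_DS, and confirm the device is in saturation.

I_D ≈ 7.4 mA, V_DS ≈ 16 V

V_G = V_DD·R_2/(R_1+R_2) = 20×56/326 = 3.44 V. With the source grounded, V_GS = V_G = 3.44 V.
Assume saturation: I_D = (k_n/2)(V_GS − V_t)² = (2.5/2)×(3.44 − 1)² = 1.25×2.44² = 7.42 mA.
V_DS = V_DD − I_D·R_D = 20 − 7.42×0.56 = 15.8 V.
Saturation requires V_DS ≥ V_GS − V_t = 2.44 V; 15.8 ≥ 2.44 ✓.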